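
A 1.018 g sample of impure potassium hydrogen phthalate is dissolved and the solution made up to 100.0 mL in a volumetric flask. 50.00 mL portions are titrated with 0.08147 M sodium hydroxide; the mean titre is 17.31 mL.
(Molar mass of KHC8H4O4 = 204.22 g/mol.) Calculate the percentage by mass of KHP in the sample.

KHC8H4O4 + NaOH → KNaC8H4O4 + H2O
n(NaOH) per titration = 0.01731 × 0.08147 = 1.410 × 10^-3 mol
n(KHC8H4O4) in each aliquot = 1.410 × 10^-3 mol (1:1 ratio)
n(KHC8H4O4) in the whole flask = 1.410 × 10^-3 × 100.0/50.00 = 2.820 × 10^-3 mol
mass of KHC8H4O4 = 2.820 × 10^-3 × 204.22 = 0.5760 g
% KHC8H4O4 = 0.5760 / 1.018 × 100 = 56.58 %

56.58 %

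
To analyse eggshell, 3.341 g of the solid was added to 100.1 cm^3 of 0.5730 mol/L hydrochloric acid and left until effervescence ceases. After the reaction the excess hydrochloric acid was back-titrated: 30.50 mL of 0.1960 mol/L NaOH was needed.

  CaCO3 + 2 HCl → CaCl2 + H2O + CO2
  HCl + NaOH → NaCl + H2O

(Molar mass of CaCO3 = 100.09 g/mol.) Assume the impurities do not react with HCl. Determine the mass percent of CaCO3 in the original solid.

76.96 %

n(HCl) added = 0.1001 × 0.5730 = 0.05736 mol
n(NaOH) used in back-titration = 0.03050 × 0.1960 = 5.978 × 10^-3 mol
n(HCl) left over = 5.978 × 10^-3 mol (1:1 ratio)
n(HCl) consumed by analyte = 0.05736 − 5.978 × 10^-3 = 0.05138 mol
From the 1:2 ratio, n(CaCO3) = 1/2 × 0.05138 = 0.02569 mol
mass of CaCO3 = 0.02569 × 100.09 = 2.571 g
% CaCO3 = 2.571 / 3.341 × 100 = 76.96 %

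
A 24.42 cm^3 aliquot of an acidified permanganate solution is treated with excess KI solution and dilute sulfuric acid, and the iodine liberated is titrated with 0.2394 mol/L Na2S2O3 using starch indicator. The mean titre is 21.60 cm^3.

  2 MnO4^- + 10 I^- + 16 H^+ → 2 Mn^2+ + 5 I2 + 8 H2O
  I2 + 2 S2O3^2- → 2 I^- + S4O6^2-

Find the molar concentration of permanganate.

0.04235 mol/L

n(S2O3^2-) = 0.02160 × 0.2394 = 5.171 × 10^-3 mol
n(I2) = n(S2O3^2-)/2 = 2.586 × 10^-3 mol
From the 2:5 ratio, n(MnO4^-) in the aliquot = 2/5 × 2.586 × 10^-3 = 1.034 × 10^-3 mol
[MnO4^-] = 1.034 × 10^-3 / 0.02442 = 0.04235 mol/L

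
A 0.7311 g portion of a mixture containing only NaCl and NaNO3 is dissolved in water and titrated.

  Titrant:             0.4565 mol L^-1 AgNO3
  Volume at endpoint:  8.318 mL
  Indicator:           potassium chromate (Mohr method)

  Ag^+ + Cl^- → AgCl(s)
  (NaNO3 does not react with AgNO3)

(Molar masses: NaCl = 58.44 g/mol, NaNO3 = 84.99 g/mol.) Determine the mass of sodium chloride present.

0.2219 g

n(AgNO3) = 0.008318 × 0.4565 = 3.797 × 10^-3 mol
Let x = n(NaCl), y = n(NaNO3).
Titrant: 1x = 3.797 × 10^-3;  mass: 58.44x + 84.99y = 0.7311
Solving, x = 3.797 × 10^-3 mol, y = 5.991 × 10^-3 mol
mass of NaCl = 3.797 × 10^-3 × 58.44 = 0.2219 g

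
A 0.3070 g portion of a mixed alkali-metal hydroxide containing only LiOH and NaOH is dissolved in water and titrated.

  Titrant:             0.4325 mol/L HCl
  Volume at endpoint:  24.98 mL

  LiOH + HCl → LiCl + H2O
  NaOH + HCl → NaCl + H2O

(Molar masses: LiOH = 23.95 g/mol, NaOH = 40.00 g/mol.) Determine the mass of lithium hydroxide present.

n(HCl) = 0.02498 × 0.4325 = 0.01080 mol
Let x = n(LiOH), y = n(NaOH).
Titrant: 1x + 1y = 0.01080;  mass: 23.95x + 40.00y = 0.3070
Solving, x = 7.798 × 10^-3 mol, y = 3.006 × 10^-3 mol
mass of LiOH = 7.798 × 10^-3 × 23.95 = 0.1868 g

0.1868 g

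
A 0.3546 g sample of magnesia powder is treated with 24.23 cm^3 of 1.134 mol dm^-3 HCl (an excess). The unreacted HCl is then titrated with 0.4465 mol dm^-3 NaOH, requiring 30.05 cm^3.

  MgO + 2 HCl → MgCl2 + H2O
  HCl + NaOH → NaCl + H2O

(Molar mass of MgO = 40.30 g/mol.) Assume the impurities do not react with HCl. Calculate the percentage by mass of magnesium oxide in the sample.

n(HCl) added = 0.02423 × 1.134 = 0.02748 mol
n(NaOH) used in back-titration = 0.03005 × 0.4465 = 0.01342 mol
n(HCl) left over = 0.01342 mol (1:1 ratio)
n(HCl) consumed by analyte = 0.02748 − 0.01342 = 0.01406 mol
From the 1:2 ratio, n(MgO) = 1/2 × 0.01406 = 7.030 × 10^-3 mol
mass of MgO = 7.030 × 10^-3 × 40.30 = 0.2833 g
% MgO = 0.2833 / 0.3546 × 100 = 79.89 %

79.89 %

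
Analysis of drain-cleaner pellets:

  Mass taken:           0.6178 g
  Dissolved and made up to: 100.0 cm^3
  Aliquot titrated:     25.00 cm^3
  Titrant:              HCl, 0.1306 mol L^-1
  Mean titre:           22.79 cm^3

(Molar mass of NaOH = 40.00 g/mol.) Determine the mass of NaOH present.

0.4762 g

NaOH + HCl → NaCl + H2O
n(HCl) per titration = 0.02279 × 0.1306 = 2.976 × 10^-3 mol
n(NaOH) in each aliquot = 2.976 × 10^-3 mol (1:1 ratio)
n(NaOH) in the whole flask = 2.976 × 10^-3 × 100.0/25.00 = 0.01191 mol
mass of NaOH = 0.01191 × 40.00 = 0.4762 g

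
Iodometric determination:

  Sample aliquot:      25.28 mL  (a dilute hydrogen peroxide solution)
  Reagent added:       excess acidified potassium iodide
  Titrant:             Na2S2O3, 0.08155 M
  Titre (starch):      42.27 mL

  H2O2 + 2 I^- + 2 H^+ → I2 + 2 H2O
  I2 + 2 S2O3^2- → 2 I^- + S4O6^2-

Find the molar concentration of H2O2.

0.06818 M

n(S2O3^2-) = 0.04227 × 0.08155 = 3.447 × 10^-3 mol
n(I2) = n(S2O3^2-)/2 = 1.724 × 10^-3 mol
n(H2O2) in the aliquot = 1.724 × 10^-3 mol (1:1 ratio)
[H2O2] = 1.724 × 10^-3 / 0.02528 = 0.06818 mol/L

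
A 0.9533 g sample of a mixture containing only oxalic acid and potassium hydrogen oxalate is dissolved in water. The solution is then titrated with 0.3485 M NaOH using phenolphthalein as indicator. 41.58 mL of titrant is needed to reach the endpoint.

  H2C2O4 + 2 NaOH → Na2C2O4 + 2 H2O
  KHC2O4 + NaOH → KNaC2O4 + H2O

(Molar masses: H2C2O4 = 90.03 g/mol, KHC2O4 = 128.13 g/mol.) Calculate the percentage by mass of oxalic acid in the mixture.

51.32 %

n(NaOH) = 0.04158 × 0.3485 = 0.01449 mol
Let x = n(H2C2O4), y = n(KHC2O4).
Titrant: 2x + 1y = 0.01449;  mass: 90.03x + 128.13y = 0.9533
Solving, x = 5.435 × 10^-3 mol, y = 3.622 × 10^-3 mol
mass of H2C2O4 = 5.435 × 10^-3 × 90.03 = 0.4893 g
% H2C2O4 = 0.4893 / 0.9533 × 100 = 51.32 %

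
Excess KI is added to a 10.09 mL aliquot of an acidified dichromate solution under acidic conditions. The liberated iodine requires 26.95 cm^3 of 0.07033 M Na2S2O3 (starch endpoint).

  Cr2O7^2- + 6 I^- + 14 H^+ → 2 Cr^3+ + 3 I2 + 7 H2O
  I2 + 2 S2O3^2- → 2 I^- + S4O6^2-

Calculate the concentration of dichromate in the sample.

0.03131 M

n(S2O3^2-) = 0.02695 × 0.07033 = 1.895 × 10^-3 mol
n(I2) = n(S2O3^2-)/2 = 9.477 × 10^-4 mol
From the 1:3 ratio, n(Cr2O7^2-) in the aliquot = 1/3 × 9.477 × 10^-4 = 3.159 × 10^-4 mol
[Cr2O7^2-] = 3.159 × 10^-4 / 0.01009 = 0.03131 mol/L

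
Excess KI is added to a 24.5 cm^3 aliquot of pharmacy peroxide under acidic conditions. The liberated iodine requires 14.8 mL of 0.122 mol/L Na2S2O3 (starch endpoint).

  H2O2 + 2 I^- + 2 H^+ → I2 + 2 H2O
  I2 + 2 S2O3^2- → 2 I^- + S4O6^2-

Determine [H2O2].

n(S2O3^2-) = 0.0148 × 0.122 = 1.81 × 10^-3 mol
n(I2) = n(S2O3^2-)/2 = 9.03 × 10^-4 mol
n(H2O2) in the aliquot = 9.03 × 10^-4 mol (1:1 ratio)
[H2O2] = 9.03 × 10^-4 / 0.0245 = 0.0368 mol/L

0.0368 mol/L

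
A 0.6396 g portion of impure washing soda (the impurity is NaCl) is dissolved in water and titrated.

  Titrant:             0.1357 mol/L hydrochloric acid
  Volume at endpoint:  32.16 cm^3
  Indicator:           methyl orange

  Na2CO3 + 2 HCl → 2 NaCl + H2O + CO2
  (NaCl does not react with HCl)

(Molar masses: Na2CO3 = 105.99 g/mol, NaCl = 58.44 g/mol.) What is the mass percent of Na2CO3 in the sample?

36.16 %

n(HCl) = 0.03216 × 0.1357 = 4.364 × 10^-3 mol
Let x = n(Na2CO3), y = n(NaCl).
Titrant: 2x = 4.364 × 10^-3;  mass: 105.99x + 58.44y = 0.6396
Solving, x = 2.182 × 10^-3 mol, y = 6.987 × 10^-3 mol
mass of Na2CO3 = 2.182 × 10^-3 × 105.99 = 0.2313 g
% Na2CO3 = 0.2313 / 0.6396 × 100 = 36.16 %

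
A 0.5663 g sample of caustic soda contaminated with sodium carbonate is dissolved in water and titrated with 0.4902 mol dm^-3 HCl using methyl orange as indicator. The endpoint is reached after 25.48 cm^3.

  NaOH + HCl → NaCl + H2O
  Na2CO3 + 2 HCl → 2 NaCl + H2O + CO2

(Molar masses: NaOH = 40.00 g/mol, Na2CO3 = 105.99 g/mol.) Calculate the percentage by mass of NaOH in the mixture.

51.98 %

n(HCl) = 0.02548 × 0.4902 = 0.01249 mol
Let x = n(NaOH), y = n(Na2CO3).
Titrant: 1x + 2y = 0.01249;  mass: 40.00x + 105.99y = 0.5663
Solving, x = 7.358 × 10^-3 mol, y = 2.566 × 10^-3 mol
mass of NaOH = 7.358 × 10^-3 × 40.00 = 0.2943 g
% NaOH = 0.2943 / 0.5663 × 100 = 51.98 %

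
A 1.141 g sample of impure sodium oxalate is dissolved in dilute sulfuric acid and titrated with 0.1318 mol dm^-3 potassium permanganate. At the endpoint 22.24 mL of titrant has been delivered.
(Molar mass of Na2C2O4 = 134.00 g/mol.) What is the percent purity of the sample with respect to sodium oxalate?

2 MnO4^- + 5 C2O4^2- + 16 H^+ → 2 Mn^2+ + 10 CO2 + 8 H2O
n(KMnO4) = 0.02224 L × 0.1318 mol/L = 2.931 × 10^-3 mol
From the 5:2 ratio, n(Na2C2O4) = 5/2 × 2.931 × 10^-3 = 7.328 × 10^-3 mol
mass of Na2C2O4 = 7.328 × 10^-3 × 134.00 g/mol = 0.9820 g
% Na2C2O4 = 0.9820 / 1.141 × 100 = 86.06 %

86.06 %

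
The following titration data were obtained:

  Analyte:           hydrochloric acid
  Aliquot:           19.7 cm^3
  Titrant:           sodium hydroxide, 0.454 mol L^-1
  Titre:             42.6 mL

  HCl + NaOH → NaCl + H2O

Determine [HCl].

n(NaOH) = 0.0426 L × 0.454 mol/L = 0.0193 mol
n(HCl) = 0.0193 mol (1:1 mole ratio)
[HCl] = 0.0193 mol / 0.0197 L = 0.982 mol/L

0.982 mol/L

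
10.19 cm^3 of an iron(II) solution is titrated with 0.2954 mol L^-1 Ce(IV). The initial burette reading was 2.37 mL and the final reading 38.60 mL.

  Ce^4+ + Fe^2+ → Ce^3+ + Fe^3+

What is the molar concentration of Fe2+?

1.050 mol/L

n(Ce4+) = 0.03623 L × 0.2954 mol/L = 0.01070 mol
n(Fe2+) = 0.01070 mol (1:1 mole ratio)
[Fe2+] = 0.01070 mol / 0.01019 L = 1.050 mol/L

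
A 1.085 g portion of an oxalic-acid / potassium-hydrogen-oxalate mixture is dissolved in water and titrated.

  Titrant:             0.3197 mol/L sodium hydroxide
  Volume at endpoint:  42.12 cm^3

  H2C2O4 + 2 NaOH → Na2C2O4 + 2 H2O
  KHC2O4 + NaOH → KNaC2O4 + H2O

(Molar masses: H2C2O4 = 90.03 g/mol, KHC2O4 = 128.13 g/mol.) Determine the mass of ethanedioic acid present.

0.3468 g

n(NaOH) = 0.04212 × 0.3197 = 0.01347 mol
Let x = n(H2C2O4), y = n(KHC2O4).
Titrant: 2x + 1y = 0.01347;  mass: 90.03x + 128.13y = 1.085
Solving, x = 3.852 × 10^-3 mol, y = 5.761 × 10^-3 mol
mass of H2C2O4 = 3.852 × 10^-3 × 90.03 = 0.3468 g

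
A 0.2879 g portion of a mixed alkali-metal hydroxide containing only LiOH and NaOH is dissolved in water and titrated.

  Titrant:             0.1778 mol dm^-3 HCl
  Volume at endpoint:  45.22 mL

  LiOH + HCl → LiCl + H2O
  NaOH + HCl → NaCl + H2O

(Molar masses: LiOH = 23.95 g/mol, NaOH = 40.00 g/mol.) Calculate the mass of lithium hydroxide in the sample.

n(HCl) = 0.04522 × 0.1778 = 8.040 × 10^-3 mol
Let x = n(LiOH), y = n(NaOH).
Titrant: 1x + 1y = 8.040 × 10^-3;  mass: 23.95x + 40.00y = 0.2879
Solving, x = 2.100 × 10^-3 mol, y = 5.940 × 10^-3 mol
mass of LiOH = 2.100 × 10^-3 × 23.95 = 0.05029 g

0.05029 g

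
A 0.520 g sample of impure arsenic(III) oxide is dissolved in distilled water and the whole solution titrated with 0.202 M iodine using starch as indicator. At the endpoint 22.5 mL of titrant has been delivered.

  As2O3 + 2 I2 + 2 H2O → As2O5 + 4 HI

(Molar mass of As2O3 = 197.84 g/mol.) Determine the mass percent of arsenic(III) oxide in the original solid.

86.5 %

n(I2) = 0.0225 L × 0.202 mol/L = 4.54 × 10^-3 mol
From the 1:2 ratio, n(As2O3) = 1/2 × 4.54 × 10^-3 = 2.27 × 10^-3 mol
mass of As2O3 = 2.27 × 10^-3 × 197.84 g/mol = 0.450 g
% As2O3 = 0.450 / 0.520 × 100 = 86.5 %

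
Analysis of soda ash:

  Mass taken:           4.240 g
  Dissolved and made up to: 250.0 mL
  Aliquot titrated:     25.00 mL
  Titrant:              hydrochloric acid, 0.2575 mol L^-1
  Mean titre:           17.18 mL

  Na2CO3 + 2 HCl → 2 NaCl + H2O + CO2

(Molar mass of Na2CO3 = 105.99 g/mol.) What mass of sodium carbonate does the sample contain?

n(HCl) per titration = 0.01718 × 0.2575 = 4.424 × 10^-3 mol
From the 1:2 ratio, n(Na2CO3) in each aliquot = 1/2 × 4.424 × 10^-3 = 2.212 × 10^-3 mol
n(Na2CO3) in the whole flask = 2.212 × 10^-3 × 250.0/25.00 = 0.02212 mol
mass of Na2CO3 = 0.02212 × 105.99 = 2.344 g

2.344 g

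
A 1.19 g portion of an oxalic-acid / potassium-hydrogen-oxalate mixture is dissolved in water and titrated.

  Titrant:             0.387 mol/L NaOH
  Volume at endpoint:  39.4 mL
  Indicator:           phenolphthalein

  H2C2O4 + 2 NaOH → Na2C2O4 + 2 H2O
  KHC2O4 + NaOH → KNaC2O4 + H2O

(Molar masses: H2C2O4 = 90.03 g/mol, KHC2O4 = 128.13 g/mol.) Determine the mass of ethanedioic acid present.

0.414 g

n(NaOH) = 0.0394 × 0.387 = 0.0152 mol
Let x = n(H2C2O4), y = n(KHC2O4).
Titrant: 2x + 1y = 0.0152;  mass: 90.03x + 128.13y = 1.19
Solving, x = 4.59 × 10^-3 mol, y = 6.06 × 10^-3 mol
mass of H2C2O4 = 4.59 × 10^-3 × 90.03 = 0.414 g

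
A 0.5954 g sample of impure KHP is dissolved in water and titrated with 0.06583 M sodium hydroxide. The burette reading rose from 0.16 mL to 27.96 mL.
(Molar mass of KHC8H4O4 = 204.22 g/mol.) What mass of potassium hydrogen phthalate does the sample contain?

KHC8H4O4 + NaOH → KNaC8H4O4 + H2O
n(NaOH) = 0.02780 L × 0.06583 mol/L = 1.830 × 10^-3 mol
n(KHC8H4O4) = 1.830 × 10^-3 mol (1:1 ratio)
mass of KHC8H4O4 = 1.830 × 10^-3 × 204.22 g/mol = 0.3737 g

0.3737 g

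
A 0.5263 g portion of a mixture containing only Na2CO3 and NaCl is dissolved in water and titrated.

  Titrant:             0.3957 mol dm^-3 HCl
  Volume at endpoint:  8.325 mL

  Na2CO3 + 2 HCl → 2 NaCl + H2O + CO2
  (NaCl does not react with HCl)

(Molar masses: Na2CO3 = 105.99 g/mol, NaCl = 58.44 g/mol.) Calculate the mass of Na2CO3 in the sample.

0.1746 g

n(HCl) = 0.008325 × 0.3957 = 3.294 × 10^-3 mol
Let x = n(Na2CO3), y = n(NaCl).
Titrant: 2x = 3.294 × 10^-3;  mass: 105.99x + 58.44y = 0.5263
Solving, x = 1.647 × 10^-3 mol, y = 6.019 × 10^-3 mol
mass of Na2CO3 = 1.647 × 10^-3 × 105.99 = 0.1746 g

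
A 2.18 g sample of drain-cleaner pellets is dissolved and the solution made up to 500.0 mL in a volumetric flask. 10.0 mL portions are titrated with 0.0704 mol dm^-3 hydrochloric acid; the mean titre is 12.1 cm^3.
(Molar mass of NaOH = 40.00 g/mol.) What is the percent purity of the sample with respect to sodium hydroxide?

78.2 %

NaOH + HCl → NaCl + H2O
n(HCl) per titration = 0.0121 × 0.0704 = 8.52 × 10^-4 mol
n(NaOH) in each aliquot = 8.52 × 10^-4 mol (1:1 ratio)
n(NaOH) in the whole flask = 8.52 × 10^-4 × 500.0/10.0 = 0.0426 mol
mass of NaOH = 0.0426 × 40.00 = 1.70 g
% NaOH = 1.70 / 2.18 × 100 = 78.2 %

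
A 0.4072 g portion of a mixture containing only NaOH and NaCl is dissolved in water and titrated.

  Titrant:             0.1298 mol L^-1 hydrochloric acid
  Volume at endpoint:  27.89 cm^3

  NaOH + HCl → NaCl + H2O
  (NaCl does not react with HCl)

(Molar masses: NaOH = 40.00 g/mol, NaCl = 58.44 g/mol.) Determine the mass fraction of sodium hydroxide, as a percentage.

n(HCl) = 0.02789 × 0.1298 = 3.620 × 10^-3 mol
Let x = n(NaOH), y = n(NaCl).
Titrant: 1x = 3.620 × 10^-3;  mass: 40.00x + 58.44y = 0.4072
Solving, x = 3.620 × 10^-3 mol, y = 4.490 × 10^-3 mol
mass of NaOH = 3.620 × 10^-3 × 40.00 = 0.1448 g
% NaOH = 0.1448 / 0.4072 × 100 = 35.56 %

35.56 %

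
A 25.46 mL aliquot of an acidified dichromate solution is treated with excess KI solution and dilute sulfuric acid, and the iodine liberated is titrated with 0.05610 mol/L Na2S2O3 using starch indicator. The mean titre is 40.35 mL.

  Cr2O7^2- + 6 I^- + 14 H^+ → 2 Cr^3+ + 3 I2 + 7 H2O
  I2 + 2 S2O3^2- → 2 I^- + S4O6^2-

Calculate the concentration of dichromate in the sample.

n(S2O3^2-) = 0.04035 × 0.05610 = 2.264 × 10^-3 mol
n(I2) = n(S2O3^2-)/2 = 1.132 × 10^-3 mol
From the 1:3 ratio, n(Cr2O7^2-) in the aliquot = 1/3 × 1.132 × 10^-3 = 3.773 × 10^-4 mol
[Cr2O7^2-] = 3.773 × 10^-4 / 0.02546 = 0.01482 mol/L

0.01482 mol/L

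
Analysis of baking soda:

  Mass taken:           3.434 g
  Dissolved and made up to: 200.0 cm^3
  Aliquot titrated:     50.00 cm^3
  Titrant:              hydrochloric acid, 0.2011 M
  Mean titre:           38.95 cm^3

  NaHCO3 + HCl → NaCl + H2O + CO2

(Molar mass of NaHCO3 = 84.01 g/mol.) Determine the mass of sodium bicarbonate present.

n(HCl) per titration = 0.03895 × 0.2011 = 7.833 × 10^-3 mol
n(NaHCO3) in each aliquot = 7.833 × 10^-3 mol (1:1 ratio)
n(NaHCO3) in the whole flask = 7.833 × 10^-3 × 200.0/50.00 = 0.03133 mol
mass of NaHCO3 = 0.03133 × 84.01 = 2.632 g

2.632 g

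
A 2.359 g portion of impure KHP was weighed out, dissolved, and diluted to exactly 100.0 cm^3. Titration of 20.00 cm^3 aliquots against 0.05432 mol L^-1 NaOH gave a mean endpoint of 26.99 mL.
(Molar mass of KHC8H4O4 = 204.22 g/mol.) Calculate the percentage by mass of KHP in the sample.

KHC8H4O4 + NaOH → KNaC8H4O4 + H2O
n(NaOH) per titration = 0.02699 × 0.05432 = 1.466 × 10^-3 mol
n(KHC8H4O4) in each aliquot = 1.466 × 10^-3 mol (1:1 ratio)
n(KHC8H4O4) in the whole flask = 1.466 × 10^-3 × 100.0/20.00 = 7.330 × 10^-3 mol
mass of KHC8H4O4 = 7.330 × 10^-3 × 204.22 = 1.497 g
% KHC8H4O4 = 1.497 / 2.359 × 100 = 63.46 %

63.46 %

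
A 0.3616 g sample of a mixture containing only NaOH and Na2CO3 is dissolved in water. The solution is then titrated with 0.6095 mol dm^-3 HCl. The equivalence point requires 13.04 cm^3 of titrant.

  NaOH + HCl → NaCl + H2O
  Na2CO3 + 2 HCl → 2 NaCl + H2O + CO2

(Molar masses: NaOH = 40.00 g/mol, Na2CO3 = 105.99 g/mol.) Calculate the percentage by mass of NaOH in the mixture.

50.73 %

n(HCl) = 0.01304 × 0.6095 = 7.948 × 10^-3 mol
Let x = n(NaOH), y = n(Na2CO3).
Titrant: 1x + 2y = 7.948 × 10^-3;  mass: 40.00x + 105.99y = 0.3616
Solving, x = 4.586 × 10^-3 mol, y = 1.681 × 10^-3 mol
mass of NaOH = 4.586 × 10^-3 × 40.00 = 0.1834 g
% NaOH = 0.1834 / 0.3616 × 100 = 50.73 %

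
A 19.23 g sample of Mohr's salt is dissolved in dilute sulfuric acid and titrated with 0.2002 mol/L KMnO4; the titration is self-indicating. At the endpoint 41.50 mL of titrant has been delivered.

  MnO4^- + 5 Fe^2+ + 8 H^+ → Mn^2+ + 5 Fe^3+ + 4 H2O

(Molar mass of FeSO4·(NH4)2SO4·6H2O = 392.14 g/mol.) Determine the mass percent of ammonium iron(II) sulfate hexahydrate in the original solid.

84.71 %

n(KMnO4) = 0.04150 L × 0.2002 mol/L = 8.308 × 10^-3 mol
From the 5:1 ratio, n(FeSO4·(NH4)2SO4·6H2O) = 5/1 × 8.308 × 10^-3 = 0.04154 mol
mass of FeSO4·(NH4)2SO4·6H2O = 0.04154 × 392.14 g/mol = 16.29 g
% FeSO4·(NH4)2SO4·6H2O = 16.29 / 19.23 × 100 = 84.71 %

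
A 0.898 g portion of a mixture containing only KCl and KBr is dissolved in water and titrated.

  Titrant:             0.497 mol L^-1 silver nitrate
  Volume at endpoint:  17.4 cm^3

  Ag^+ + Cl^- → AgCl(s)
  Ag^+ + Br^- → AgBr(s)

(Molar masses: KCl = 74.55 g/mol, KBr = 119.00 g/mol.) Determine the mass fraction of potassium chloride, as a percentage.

24.5 %

n(AgNO3) = 0.0174 × 0.497 = 8.65 × 10^-3 mol
Let x = n(KCl), y = n(KBr).
Titrant: 1x + 1y = 8.65 × 10^-3;  mass: 74.55x + 119.00y = 0.898
Solving, x = 2.95 × 10^-3 mol, y = 5.70 × 10^-3 mol
mass of KCl = 2.95 × 10^-3 × 74.55 = 0.220 g
% KCl = 0.220 / 0.898 × 100 = 24.5 %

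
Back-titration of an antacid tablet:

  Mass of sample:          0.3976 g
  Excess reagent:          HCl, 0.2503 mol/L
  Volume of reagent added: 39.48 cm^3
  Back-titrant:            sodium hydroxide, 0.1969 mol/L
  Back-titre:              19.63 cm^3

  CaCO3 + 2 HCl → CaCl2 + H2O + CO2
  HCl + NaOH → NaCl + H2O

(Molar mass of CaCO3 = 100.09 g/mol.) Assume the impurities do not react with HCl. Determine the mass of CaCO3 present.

n(HCl) added = 0.03948 × 0.2503 = 9.882 × 10^-3 mol
n(NaOH) used in back-titration = 0.01963 × 0.1969 = 3.865 × 10^-3 mol
n(HCl) left over = 3.865 × 10^-3 mol (1:1 ratio)
n(HCl) consumed by analyte = 9.882 × 10^-3 − 3.865 × 10^-3 = 6.017 × 10^-3 mol
From the 1:2 ratio, n(CaCO3) = 1/2 × 6.017 × 10^-3 = 3.008 × 10^-3 mol
mass of CaCO3 = 3.008 × 10^-3 × 100.09 = 0.3011 g

0.3011 g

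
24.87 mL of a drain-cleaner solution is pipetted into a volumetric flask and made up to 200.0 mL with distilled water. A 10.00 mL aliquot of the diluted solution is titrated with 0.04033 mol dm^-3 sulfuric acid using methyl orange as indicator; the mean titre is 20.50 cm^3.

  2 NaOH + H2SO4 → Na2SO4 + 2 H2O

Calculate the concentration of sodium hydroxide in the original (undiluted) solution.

n(H2SO4) = 0.02050 × 0.04033 = 8.268 × 10^-4 mol
From the 2:1 ratio, n(NaOH) in the aliquot = 2/1 × 8.268 × 10^-4 = 1.654 × 10^-3 mol
[NaOH]_dilute = 1.654 × 10^-3 / 0.01000 = 0.1654 mol/L
Dilution factor = 200.0 / 24.87 = 8.042
[NaOH]_stock = 0.1654 × 8.042 = 1.330 mol/L

1.330 mol/L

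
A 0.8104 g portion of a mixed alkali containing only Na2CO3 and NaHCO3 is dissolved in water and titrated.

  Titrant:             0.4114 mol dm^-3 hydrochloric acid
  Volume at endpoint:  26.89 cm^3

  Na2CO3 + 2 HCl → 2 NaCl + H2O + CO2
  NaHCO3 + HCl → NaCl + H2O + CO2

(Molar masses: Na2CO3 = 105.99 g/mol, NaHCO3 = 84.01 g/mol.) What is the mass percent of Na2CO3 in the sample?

n(HCl) = 0.02689 × 0.4114 = 0.01106 mol
Let x = n(Na2CO3), y = n(NaHCO3).
Titrant: 2x + 1y = 0.01106;  mass: 105.99x + 84.01y = 0.8104
Solving, x = 1.918 × 10^-3 mol, y = 7.227 × 10^-3 mol
mass of Na2CO3 = 1.918 × 10^-3 × 105.99 = 0.2033 g
% Na2CO3 = 0.2033 / 0.8104 × 100 = 25.08 %

25.08 %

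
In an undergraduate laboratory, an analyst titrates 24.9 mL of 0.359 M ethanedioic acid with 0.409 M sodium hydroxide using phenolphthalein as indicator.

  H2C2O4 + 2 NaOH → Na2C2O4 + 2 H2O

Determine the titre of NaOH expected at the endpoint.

n(H2C2O4) = 0.0249 L × 0.359 mol/L = 8.94 × 10^-3 mol
From the 2:1 stoichiometry, n(NaOH) = 2/1 × 8.94 × 10^-3 = 0.0179 mol
V(NaOH) = 0.0179 mol / 0.409 mol/L = 0.0437 L = 43.7 mL

43.7 mL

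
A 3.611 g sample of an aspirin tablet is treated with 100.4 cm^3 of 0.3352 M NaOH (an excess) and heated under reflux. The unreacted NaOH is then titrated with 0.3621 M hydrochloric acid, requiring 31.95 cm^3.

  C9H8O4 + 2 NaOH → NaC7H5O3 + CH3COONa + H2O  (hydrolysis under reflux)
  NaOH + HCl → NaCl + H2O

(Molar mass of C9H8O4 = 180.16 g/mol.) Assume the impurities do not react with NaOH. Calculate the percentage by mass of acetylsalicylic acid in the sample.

55.09 %

n(NaOH) added = 0.1004 × 0.3352 = 0.03365 mol
n(HCl) used in back-titration = 0.03195 × 0.3621 = 0.01157 mol
n(NaOH) left over = 0.01157 mol (1:1 ratio)
n(NaOH) consumed by analyte = 0.03365 − 0.01157 = 0.02208 mol
From the 1:2 ratio, n(C9H8O4) = 1/2 × 0.02208 = 0.01104 mol
mass of C9H8O4 = 0.01104 × 180.16 = 1.989 g
% C9H8O4 = 1.989 / 3.611 × 100 = 55.09 %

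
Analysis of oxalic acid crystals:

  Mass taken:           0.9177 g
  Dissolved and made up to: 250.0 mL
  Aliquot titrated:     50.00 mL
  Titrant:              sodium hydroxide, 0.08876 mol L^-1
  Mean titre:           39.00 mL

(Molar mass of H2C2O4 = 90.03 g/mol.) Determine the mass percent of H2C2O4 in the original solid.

H2C2O4 + 2 NaOH → Na2C2O4 + 2 H2O
n(NaOH) per titration = 0.03900 × 0.08876 = 3.462 × 10^-3 mol
From the 1:2 ratio, n(H2C2O4) in each aliquot = 1/2 × 3.462 × 10^-3 = 1.731 × 10^-3 mol
n(H2C2O4) in the whole flask = 1.731 × 10^-3 × 250.0/50.00 = 8.654 × 10^-3 mol
mass of H2C2O4 = 8.654 × 10^-3 × 90.03 = 0.7791 g
% H2C2O4 = 0.7791 / 0.9177 × 100 = 84.90 %

84.90 %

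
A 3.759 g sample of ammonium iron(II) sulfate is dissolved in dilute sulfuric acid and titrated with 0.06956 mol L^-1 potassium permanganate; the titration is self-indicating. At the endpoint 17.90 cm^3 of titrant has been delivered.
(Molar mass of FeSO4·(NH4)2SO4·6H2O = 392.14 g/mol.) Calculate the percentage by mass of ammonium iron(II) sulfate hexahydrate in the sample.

64.95 %

MnO4^- + 5 Fe^2+ + 8 H^+ → Mn^2+ + 5 Fe^3+ + 4 H2O
n(KMnO4) = 0.01790 L × 0.06956 mol/L = 1.245 × 10^-3 mol
From the 5:1 ratio, n(FeSO4·(NH4)2SO4·6H2O) = 5/1 × 1.245 × 10^-3 = 6.226 × 10^-3 mol
mass of FeSO4·(NH4)2SO4·6H2O = 6.226 × 10^-3 × 392.14 g/mol = 2.441 g
% FeSO4·(NH4)2SO4·6H2O = 2.441 / 3.759 × 100 = 64.95 %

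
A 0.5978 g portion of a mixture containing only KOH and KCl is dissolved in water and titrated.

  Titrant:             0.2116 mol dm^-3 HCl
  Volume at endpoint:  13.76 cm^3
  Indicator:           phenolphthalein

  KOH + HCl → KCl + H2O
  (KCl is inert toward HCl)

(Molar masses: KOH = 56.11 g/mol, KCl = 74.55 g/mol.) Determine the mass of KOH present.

n(HCl) = 0.01376 × 0.2116 = 2.912 × 10^-3 mol
Let x = n(KOH), y = n(KCl).
Titrant: 1x = 2.912 × 10^-3;  mass: 56.11x + 74.55y = 0.5978
Solving, x = 2.912 × 10^-3 mol, y = 5.827 × 10^-3 mol
mass of KOH = 2.912 × 10^-3 × 56.11 = 0.1634 g

0.1634 g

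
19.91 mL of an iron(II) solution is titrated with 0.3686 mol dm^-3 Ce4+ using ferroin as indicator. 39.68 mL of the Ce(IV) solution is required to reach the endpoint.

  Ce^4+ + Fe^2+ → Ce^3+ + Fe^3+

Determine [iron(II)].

n(Ce4+) = 0.03968 L × 0.3686 mol/L = 0.01463 mol
n(Fe2+) = 0.01463 mol (1:1 mole ratio)
[Fe2+] = 0.01463 mol / 0.01991 L = 0.7346 mol/L

0.7346 mol/L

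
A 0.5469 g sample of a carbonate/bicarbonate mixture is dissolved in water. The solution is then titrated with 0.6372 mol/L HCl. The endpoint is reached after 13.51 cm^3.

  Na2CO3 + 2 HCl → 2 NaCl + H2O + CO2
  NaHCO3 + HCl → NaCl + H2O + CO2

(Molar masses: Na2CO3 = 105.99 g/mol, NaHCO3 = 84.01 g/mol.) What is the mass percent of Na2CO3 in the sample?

n(HCl) = 0.01351 × 0.6372 = 8.609 × 10^-3 mol
Let x = n(Na2CO3), y = n(NaHCO3).
Titrant: 2x + 1y = 8.609 × 10^-3;  mass: 105.99x + 84.01y = 0.5469
Solving, x = 2.842 × 10^-3 mol, y = 2.924 × 10^-3 mol
mass of Na2CO3 = 2.842 × 10^-3 × 105.99 = 0.3013 g
% Na2CO3 = 0.3013 / 0.5469 × 100 = 55.08 %

55.08 %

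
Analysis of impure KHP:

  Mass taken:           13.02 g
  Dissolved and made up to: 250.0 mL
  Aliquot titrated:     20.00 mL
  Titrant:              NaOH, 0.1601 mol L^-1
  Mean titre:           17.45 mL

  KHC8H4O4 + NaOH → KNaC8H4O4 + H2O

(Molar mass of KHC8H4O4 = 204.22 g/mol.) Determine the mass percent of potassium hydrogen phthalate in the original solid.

n(NaOH) per titration = 0.01745 × 0.1601 = 2.794 × 10^-3 mol
n(KHC8H4O4) in each aliquot = 2.794 × 10^-3 mol (1:1 ratio)
n(KHC8H4O4) in the whole flask = 2.794 × 10^-3 × 250.0/20.00 = 0.03492 mol
mass of KHC8H4O4 = 0.03492 × 204.22 = 7.132 g
% KHC8H4O4 = 7.132 / 13.02 × 100 = 54.78 %

54.78 %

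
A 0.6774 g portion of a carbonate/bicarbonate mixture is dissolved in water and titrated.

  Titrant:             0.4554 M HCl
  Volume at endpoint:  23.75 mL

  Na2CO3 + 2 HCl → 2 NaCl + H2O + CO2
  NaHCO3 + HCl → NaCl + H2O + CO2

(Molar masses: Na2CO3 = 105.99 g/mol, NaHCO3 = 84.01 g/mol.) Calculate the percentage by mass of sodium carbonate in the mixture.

58.33 %

n(HCl) = 0.02375 × 0.4554 = 0.01082 mol
Let x = n(Na2CO3), y = n(NaHCO3).
Titrant: 2x + 1y = 0.01082;  mass: 105.99x + 84.01y = 0.6774
Solving, x = 3.728 × 10^-3 mol, y = 3.360 × 10^-3 mol
mass of Na2CO3 = 3.728 × 10^-3 × 105.99 = 0.3951 g
% Na2CO3 = 0.3951 / 0.6774 × 100 = 58.33 %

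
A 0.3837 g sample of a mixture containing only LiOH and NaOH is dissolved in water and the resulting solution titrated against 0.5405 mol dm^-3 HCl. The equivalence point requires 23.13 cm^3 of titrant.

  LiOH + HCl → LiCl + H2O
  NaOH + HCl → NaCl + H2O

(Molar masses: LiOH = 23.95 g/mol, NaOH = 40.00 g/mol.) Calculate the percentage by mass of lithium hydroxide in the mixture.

n(HCl) = 0.02313 × 0.5405 = 0.01250 mol
Let x = n(LiOH), y = n(NaOH).
Titrant: 1x + 1y = 0.01250;  mass: 23.95x + 40.00y = 0.3837
Solving, x = 7.251 × 10^-3 mol, y = 5.251 × 10^-3 mol
mass of LiOH = 7.251 × 10^-3 × 23.95 = 0.1736 g
% LiOH = 0.1736 / 0.3837 × 100 = 45.26 %

45.26 %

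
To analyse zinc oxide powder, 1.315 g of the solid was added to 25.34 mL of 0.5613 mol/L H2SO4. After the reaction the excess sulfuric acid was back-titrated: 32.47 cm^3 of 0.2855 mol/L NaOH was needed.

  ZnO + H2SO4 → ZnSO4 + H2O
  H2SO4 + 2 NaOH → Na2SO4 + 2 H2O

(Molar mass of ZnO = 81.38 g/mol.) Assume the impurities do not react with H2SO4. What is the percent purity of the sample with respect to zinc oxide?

59.34 %

n(H2SO4) added = 0.02534 × 0.5613 = 0.01422 mol
n(NaOH) used in back-titration = 0.03247 × 0.2855 = 9.270 × 10^-3 mol
From the 1:2 ratio, n(H2SO4) left over = 1/2 × 9.270 × 10^-3 = 4.635 × 10^-3 mol
n(H2SO4) consumed by analyte = 0.01422 − 4.635 × 10^-3 = 9.588 × 10^-3 mol
n(ZnO) = 9.588 × 10^-3 mol (1:1 ratio)
mass of ZnO = 9.588 × 10^-3 × 81.38 = 0.7803 g
% ZnO = 0.7803 / 1.315 × 100 = 59.34 %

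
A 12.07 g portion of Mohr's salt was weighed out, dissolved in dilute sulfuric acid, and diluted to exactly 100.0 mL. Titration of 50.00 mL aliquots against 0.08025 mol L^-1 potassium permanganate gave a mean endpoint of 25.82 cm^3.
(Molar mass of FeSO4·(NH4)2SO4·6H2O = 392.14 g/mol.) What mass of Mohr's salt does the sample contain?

8.125 g

MnO4^- + 5 Fe^2+ + 8 H^+ → Mn^2+ + 5 Fe^3+ + 4 H2O
n(KMnO4) per titration = 0.02582 × 0.08025 = 2.072 × 10^-3 mol
From the 5:1 ratio, n(FeSO4·(NH4)2SO4·6H2O) in each aliquot = 5/1 × 2.072 × 10^-3 = 0.01036 mol
n(FeSO4·(NH4)2SO4·6H2O) in the whole flask = 0.01036 × 100.0/50.00 = 0.02072 mol
mass of FeSO4·(NH4)2SO4·6H2O = 0.02072 × 392.14 = 8.125 g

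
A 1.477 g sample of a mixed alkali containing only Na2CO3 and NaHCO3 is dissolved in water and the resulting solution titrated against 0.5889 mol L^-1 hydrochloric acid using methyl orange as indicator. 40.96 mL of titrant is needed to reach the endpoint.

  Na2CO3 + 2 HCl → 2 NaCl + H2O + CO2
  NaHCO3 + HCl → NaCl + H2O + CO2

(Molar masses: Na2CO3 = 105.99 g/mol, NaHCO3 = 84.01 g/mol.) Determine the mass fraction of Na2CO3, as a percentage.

63.56 %

n(HCl) = 0.04096 × 0.5889 = 0.02412 mol
Let x = n(Na2CO3), y = n(NaHCO3).
Titrant: 2x + 1y = 0.02412;  mass: 105.99x + 84.01y = 1.477
Solving, x = 8.858 × 10^-3 mol, y = 6.406 × 10^-3 mol
mass of Na2CO3 = 8.858 × 10^-3 × 105.99 = 0.9388 g
% Na2CO3 = 0.9388 / 1.477 × 100 = 63.56 %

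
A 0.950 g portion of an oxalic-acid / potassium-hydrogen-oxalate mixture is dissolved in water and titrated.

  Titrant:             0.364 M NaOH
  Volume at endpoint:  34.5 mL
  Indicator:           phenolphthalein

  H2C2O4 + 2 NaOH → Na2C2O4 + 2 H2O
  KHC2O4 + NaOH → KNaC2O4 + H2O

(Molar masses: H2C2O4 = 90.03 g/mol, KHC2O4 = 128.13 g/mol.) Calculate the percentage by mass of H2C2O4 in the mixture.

37.6 %

n(NaOH) = 0.0345 × 0.364 = 0.0126 mol
Let x = n(H2C2O4), y = n(KHC2O4).
Titrant: 2x + 1y = 0.0126;  mass: 90.03x + 128.13y = 0.950
Solving, x = 3.96 × 10^-3 mol, y = 4.63 × 10^-3 mol
mass of H2C2O4 = 3.96 × 10^-3 × 90.03 = 0.357 g
% H2C2O4 = 0.357 / 0.950 × 100 = 37.6 %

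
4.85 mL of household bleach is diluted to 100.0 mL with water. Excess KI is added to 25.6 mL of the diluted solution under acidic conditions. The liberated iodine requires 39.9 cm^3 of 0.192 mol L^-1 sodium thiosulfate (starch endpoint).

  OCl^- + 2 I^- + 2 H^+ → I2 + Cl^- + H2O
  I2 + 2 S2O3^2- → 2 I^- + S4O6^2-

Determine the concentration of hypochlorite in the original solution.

3.09 mol/L

n(S2O3^2-) = 0.0399 × 0.192 = 7.66 × 10^-3 mol
n(I2) = n(S2O3^2-)/2 = 3.83 × 10^-3 mol
n(OCl^-) in the aliquot = 3.83 × 10^-3 mol (1:1 ratio)
[OCl^-]_dilute = 3.83 × 10^-3 / 0.0256 = 0.150 mol/L
[OCl^-]_original = 0.150 × 100.0/4.85 = 3.09 mol/L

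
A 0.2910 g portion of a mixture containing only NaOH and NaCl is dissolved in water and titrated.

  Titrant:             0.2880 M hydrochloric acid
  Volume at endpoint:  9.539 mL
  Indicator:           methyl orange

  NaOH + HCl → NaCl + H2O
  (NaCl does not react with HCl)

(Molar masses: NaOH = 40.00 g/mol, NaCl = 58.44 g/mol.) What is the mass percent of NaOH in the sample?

n(HCl) = 0.009539 × 0.2880 = 2.747 × 10^-3 mol
Let x = n(NaOH), y = n(NaCl).
Titrant: 1x = 2.747 × 10^-3;  mass: 40.00x + 58.44y = 0.2910
Solving, x = 2.747 × 10^-3 mol, y = 3.099 × 10^-3 mol
mass of NaOH = 2.747 × 10^-3 × 40.00 = 0.1099 g
% NaOH = 0.1099 / 0.2910 × 100 = 37.76 %

37.76 %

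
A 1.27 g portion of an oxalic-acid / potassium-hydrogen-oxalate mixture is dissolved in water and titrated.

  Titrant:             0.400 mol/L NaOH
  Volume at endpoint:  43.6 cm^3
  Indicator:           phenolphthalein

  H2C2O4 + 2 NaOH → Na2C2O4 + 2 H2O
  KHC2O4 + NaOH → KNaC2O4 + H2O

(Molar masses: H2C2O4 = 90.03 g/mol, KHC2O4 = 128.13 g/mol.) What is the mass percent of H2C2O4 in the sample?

n(NaOH) = 0.0436 × 0.400 = 0.0174 mol
Let x = n(H2C2O4), y = n(KHC2O4).
Titrant: 2x + 1y = 0.0174;  mass: 90.03x + 128.13y = 1.27
Solving, x = 5.80 × 10^-3 mol, y = 5.83 × 10^-3 mol
mass of H2C2O4 = 5.80 × 10^-3 × 90.03 = 0.522 g
% H2C2O4 = 0.522 / 1.27 × 100 = 41.1 %

41.1 %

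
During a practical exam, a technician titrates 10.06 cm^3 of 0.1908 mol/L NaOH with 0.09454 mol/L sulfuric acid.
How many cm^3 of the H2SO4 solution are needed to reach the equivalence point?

10.15 mL

2 NaOH + H2SO4 → Na2SO4 + 2 H2O
n(NaOH) = 0.01006 L × 0.1908 mol/L = 1.919 × 10^-3 mol
From the 1:2 stoichiometry, n(H2SO4) = 1/2 × 1.919 × 10^-3 = 9.597 × 10^-4 mol
V(H2SO4) = 9.597 × 10^-4 mol / 0.09454 mol/L = 0.01015 L = 10.15 mL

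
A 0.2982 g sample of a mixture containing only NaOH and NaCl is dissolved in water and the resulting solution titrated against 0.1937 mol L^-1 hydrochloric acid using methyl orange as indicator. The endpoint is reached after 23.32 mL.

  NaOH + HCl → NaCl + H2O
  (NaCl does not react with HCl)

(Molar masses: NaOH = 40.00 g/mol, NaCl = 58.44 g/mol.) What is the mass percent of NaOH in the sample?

60.59 %

n(HCl) = 0.02332 × 0.1937 = 4.517 × 10^-3 mol
Let x = n(NaOH), y = n(NaCl).
Titrant: 1x = 4.517 × 10^-3;  mass: 40.00x + 58.44y = 0.2982
Solving, x = 4.517 × 10^-3 mol, y = 2.011 × 10^-3 mol
mass of NaOH = 4.517 × 10^-3 × 40.00 = 0.1807 g
% NaOH = 0.1807 / 0.2982 × 100 = 60.59 %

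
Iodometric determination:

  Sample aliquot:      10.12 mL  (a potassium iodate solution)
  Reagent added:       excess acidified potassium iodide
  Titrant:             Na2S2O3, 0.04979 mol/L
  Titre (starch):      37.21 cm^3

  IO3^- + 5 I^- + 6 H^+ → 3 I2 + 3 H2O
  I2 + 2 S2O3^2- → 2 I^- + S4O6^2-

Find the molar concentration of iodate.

0.03051 mol/L

n(S2O3^2-) = 0.03721 × 0.04979 = 1.853 × 10^-3 mol
n(I2) = n(S2O3^2-)/2 = 9.263 × 10^-4 mol
From the 1:3 ratio, n(IO3^-) in the aliquot = 1/3 × 9.263 × 10^-4 = 3.088 × 10^-4 mol
[IO3^-] = 3.088 × 10^-4 / 0.01012 = 0.03051 mol/L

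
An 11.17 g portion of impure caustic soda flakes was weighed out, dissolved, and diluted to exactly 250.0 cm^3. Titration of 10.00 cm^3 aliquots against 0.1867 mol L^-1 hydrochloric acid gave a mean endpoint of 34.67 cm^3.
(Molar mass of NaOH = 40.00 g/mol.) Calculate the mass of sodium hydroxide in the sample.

NaOH + HCl → NaCl + H2O
n(HCl) per titration = 0.03467 × 0.1867 = 6.473 × 10^-3 mol
n(NaOH) in each aliquot = 6.473 × 10^-3 mol (1:1 ratio)
n(NaOH) in the whole flask = 6.473 × 10^-3 × 250.0/10.00 = 0.1618 mol
mass of NaOH = 0.1618 × 40.00 = 6.473 g

6.473 g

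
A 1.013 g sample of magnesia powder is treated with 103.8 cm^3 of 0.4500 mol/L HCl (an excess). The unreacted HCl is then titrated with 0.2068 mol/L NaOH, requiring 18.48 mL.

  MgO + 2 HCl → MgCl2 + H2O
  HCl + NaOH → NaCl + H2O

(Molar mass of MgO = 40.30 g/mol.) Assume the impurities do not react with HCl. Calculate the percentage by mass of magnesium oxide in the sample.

85.31 %

n(HCl) added = 0.1038 × 0.4500 = 0.04671 mol
n(NaOH) used in back-titration = 0.01848 × 0.2068 = 3.822 × 10^-3 mol
n(HCl) left over = 3.822 × 10^-3 mol (1:1 ratio)
n(HCl) consumed by analyte = 0.04671 − 3.822 × 10^-3 = 0.04289 mol
From the 1:2 ratio, n(MgO) = 1/2 × 0.04289 = 0.02144 mol
mass of MgO = 0.02144 × 40.30 = 0.8642 g
% MgO = 0.8642 / 1.013 × 100 = 85.31 %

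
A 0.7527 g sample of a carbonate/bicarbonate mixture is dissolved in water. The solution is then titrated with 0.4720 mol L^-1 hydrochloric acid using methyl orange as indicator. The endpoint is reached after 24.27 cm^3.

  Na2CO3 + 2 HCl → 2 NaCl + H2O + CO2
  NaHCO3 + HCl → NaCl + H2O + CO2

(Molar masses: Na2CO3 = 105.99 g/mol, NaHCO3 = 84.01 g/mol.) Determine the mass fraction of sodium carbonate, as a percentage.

47.60 %

n(HCl) = 0.02427 × 0.4720 = 0.01146 mol
Let x = n(Na2CO3), y = n(NaHCO3).
Titrant: 2x + 1y = 0.01146;  mass: 105.99x + 84.01y = 0.7527
Solving, x = 3.380 × 10^-3 mol, y = 4.695 × 10^-3 mol
mass of Na2CO3 = 3.380 × 10^-3 × 105.99 = 0.3583 g
% Na2CO3 = 0.3583 / 0.7527 × 100 = 47.60 %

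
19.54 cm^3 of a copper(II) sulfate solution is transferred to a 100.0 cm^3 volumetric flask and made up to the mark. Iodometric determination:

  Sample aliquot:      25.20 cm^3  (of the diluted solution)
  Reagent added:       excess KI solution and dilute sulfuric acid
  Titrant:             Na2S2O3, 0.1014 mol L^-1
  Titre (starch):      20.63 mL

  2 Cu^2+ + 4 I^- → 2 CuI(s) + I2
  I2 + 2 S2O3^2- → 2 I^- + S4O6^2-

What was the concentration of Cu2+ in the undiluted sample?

0.4248 mol/L

n(S2O3^2-) = 0.02063 × 0.1014 = 2.092 × 10^-3 mol
n(I2) = n(S2O3^2-)/2 = 1.046 × 10^-3 mol
From the 2:1 ratio, n(Cu2+) in the aliquot = 2/1 × 1.046 × 10^-3 = 2.092 × 10^-3 mol
[Cu2+]_dilute = 2.092 × 10^-3 / 0.02520 = 0.08301 mol/L
[Cu2+]_original = 0.08301 × 100.0/19.54 = 0.4248 mol/L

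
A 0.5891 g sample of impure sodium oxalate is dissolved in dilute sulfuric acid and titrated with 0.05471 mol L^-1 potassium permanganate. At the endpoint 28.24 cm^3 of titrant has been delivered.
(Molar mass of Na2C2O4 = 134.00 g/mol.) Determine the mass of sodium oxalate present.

2 MnO4^- + 5 C2O4^2- + 16 H^+ → 2 Mn^2+ + 10 CO2 + 8 H2O
n(KMnO4) = 0.02824 L × 0.05471 mol/L = 1.545 × 10^-3 mol
From the 5:2 ratio, n(Na2C2O4) = 5/2 × 1.545 × 10^-3 = 3.863 × 10^-3 mol
mass of Na2C2O4 = 3.863 × 10^-3 × 134.00 g/mol = 0.5176 g

0.5176 g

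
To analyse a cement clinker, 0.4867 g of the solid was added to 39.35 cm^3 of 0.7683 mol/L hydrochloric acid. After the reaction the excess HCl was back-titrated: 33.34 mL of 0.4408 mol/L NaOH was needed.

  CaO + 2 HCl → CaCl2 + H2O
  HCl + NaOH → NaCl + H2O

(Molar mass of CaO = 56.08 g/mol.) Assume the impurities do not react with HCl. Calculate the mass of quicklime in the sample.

0.4356 g

n(HCl) added = 0.03935 × 0.7683 = 0.03023 mol
n(NaOH) used in back-titration = 0.03334 × 0.4408 = 0.01470 mol
n(HCl) left over = 0.01470 mol (1:1 ratio)
n(HCl) consumed by analyte = 0.03023 − 0.01470 = 0.01554 mol
From the 1:2 ratio, n(CaO) = 1/2 × 0.01554 = 7.768 × 10^-3 mol
mass of CaO = 7.768 × 10^-3 × 56.08 = 0.4356 g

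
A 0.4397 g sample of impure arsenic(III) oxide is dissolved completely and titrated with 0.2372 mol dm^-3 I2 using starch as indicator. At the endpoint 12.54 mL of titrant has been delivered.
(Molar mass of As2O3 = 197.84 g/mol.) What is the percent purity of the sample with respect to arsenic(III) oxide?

As2O3 + 2 I2 + 2 H2O → As2O5 + 4 HI
n(I2) = 0.01254 L × 0.2372 mol/L = 2.974 × 10^-3 mol
From the 1:2 ratio, n(As2O3) = 1/2 × 2.974 × 10^-3 = 1.487 × 10^-3 mol
mass of As2O3 = 1.487 × 10^-3 × 197.84 g/mol = 0.2942 g
% As2O3 = 0.2942 / 0.4397 × 100 = 66.92 %

66.92 %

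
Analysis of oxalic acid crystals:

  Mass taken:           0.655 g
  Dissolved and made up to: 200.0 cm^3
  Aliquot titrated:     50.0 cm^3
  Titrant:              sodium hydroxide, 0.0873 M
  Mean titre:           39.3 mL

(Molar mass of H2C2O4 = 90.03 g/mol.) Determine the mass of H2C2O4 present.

H2C2O4 + 2 NaOH → Na2C2O4 + 2 H2O
n(NaOH) per titration = 0.0393 × 0.0873 = 3.43 × 10^-3 mol
From the 1:2 ratio, n(H2C2O4) in each aliquot = 1/2 × 3.43 × 10^-3 = 1.72 × 10^-3 mol
n(H2C2O4) in the whole flask = 1.72 × 10^-3 × 200.0/50.0 = 6.86 × 10^-3 mol
mass of H2C2O4 = 6.86 × 10^-3 × 90.03 = 0.618 g

0.618 g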